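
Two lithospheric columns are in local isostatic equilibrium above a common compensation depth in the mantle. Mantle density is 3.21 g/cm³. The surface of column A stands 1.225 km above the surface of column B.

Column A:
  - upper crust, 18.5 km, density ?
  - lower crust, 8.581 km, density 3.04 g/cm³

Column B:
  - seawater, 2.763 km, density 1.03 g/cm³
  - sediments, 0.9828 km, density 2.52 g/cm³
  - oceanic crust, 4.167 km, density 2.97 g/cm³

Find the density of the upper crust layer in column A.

Take the compensation level at the base of the deeper column (depth z_c below the surface of column A) and equate Σ ρ_i t_i down to z_c; mantle fills any gap and the z_c terms cancel.
Column A: 18.5×ρ + 8.581×3.04 + (z_c − 27.081)×3.21
Column B: 1.225×0 + 2.763×1.03 + 0.9828×2.52 + 4.167×2.97 + (z_c − 1.225 − 7.9128)×3.21
The z_c×3.21 term appears on both sides and cancels. Collect the known terms of each column as K = Σ(ρt)_known − 3.21 × (depth of known layers): K_A = 26.08624 − 3.21×27.081 = −60.84377; K_B = 17.698536 − 3.21×(1.225 + 7.9128) = −11.633802.
Balance: K_A + 18.5×ρ = K_B, so ρ = (K_B − K_A)/18.5 = 49.21/18.5 = 2.66 g/cm³.

2.66 g/cm³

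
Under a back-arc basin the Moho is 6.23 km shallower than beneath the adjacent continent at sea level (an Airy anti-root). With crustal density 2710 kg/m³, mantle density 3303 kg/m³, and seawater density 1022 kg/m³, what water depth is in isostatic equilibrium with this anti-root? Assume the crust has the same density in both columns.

2.19 km

Replacing a thickness d of crust by seawater at the top must be balanced by replacing crust with mantle at the base: d (ρ_c − ρ_w) = a (ρ_m − ρ_c).
d = a (ρ_m − ρ_c)/(ρ_c − ρ_w) = 6.23 km × 593/1688 = 2.19 km.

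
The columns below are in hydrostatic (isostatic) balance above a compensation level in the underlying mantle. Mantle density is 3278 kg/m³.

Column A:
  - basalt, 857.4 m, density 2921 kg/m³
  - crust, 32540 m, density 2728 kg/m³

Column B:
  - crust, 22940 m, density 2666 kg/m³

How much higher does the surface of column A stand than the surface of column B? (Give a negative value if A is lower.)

1270 m

For any compensation level in the mantle, the mantle terms cancel and isostasy reduces to e = (Σt_A − Σt_B) − (Σ(ρt)_A − Σ(ρt)_B) / ρ_m.
Σt_A = 33397.4 m; Σt_B = 22940 m; Σ(ρt)_A = 91273585.4; Σ(ρt)_B = 61158040 (in m·kg/m³).
e = (33397.4 − 22940) − (91273585.4 − 61158040) / 3278 = 1270 m.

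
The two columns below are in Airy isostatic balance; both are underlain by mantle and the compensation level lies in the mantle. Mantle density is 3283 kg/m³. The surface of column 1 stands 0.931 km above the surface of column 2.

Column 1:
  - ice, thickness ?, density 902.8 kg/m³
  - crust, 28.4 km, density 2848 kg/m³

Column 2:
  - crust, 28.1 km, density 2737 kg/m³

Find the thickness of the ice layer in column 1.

2.54 km

Take the compensation level at the base of the deeper column (depth z_c below the surface of column 1) and equate Σ ρ_i t_i down to z_c; mantle fills any gap and the z_c terms cancel.
Column 1: x×902.8 + 28.4×2848 + (z_c − 28.4 − x)×3283
Column 2: 0.931×0 + 28.1×2737 + (z_c − 0.931 − 28.1)×3283
The z_c×3283 term appears on both sides and cancels. Collect the known terms of each column as K = Σ(ρt)_known − 3283 × (depth of known layers): K_1 = 80883.2 − 3283×28.4 = −12354; K_2 = 76909.7 − 3283×(0.931 + 28.1) = −18399.073.
Balance: K_1 − x×(3283 − 902.8) = K_2, so x = (K_1 − K_2)/(3283 − 902.8) = 6045.07/2380.2 = 2.54 km.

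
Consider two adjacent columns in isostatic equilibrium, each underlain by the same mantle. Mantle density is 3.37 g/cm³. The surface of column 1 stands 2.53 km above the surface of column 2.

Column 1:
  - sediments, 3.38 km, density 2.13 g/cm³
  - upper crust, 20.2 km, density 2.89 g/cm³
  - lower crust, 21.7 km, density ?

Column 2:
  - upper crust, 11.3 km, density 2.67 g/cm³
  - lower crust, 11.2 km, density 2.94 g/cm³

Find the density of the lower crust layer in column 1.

Take the compensation level at the base of the deeper column (depth z_c below the surface of column 1) and equate Σ ρ_i t_i down to z_c; mantle fills any gap and the z_c terms cancel.
Column 1: 3.38×2.13 + 20.2×2.89 + 21.7×ρ + (z_c − 45.28)×3.37
Column 2: 2.53×0 + 11.3×2.67 + 11.2×2.94 + (z_c − 2.53 − 22.5)×3.37
The z_c×3.37 term appears on both sides and cancels. Collect the known terms of each column as K = Σ(ρt)_known − 3.37 × (depth of known layers): K_1 = 65.5774 − 3.37×45.28 = −87.0162; K_2 = 63.099 − 3.37×(2.53 + 22.5) = −21.2521.
Balance: K_1 + 21.7×ρ = K_2, so ρ = (K_2 − K_1)/21.7 = 65.7641/21.7 = 3.03 g/cm³.

3.03 g/cm³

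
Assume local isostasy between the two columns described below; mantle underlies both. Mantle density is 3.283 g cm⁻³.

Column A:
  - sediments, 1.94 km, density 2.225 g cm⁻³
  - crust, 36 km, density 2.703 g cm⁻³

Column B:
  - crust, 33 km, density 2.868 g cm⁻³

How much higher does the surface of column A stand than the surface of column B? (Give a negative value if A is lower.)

2.81 km

For any compensation level in the mantle, the mantle terms cancel and isostasy reduces to e = (Σt_A − Σt_B) − (Σ(ρt)_A − Σ(ρt)_B) / ρ_m.
Σt_A = 37.94 km; Σt_B = 33 km; Σ(ρt)_A = 101.6245; Σ(ρt)_B = 94.644 (in km·g cm⁻³).
e = (37.94 − 33) − (101.6245 − 94.644) / 3.283 = 2.81 km.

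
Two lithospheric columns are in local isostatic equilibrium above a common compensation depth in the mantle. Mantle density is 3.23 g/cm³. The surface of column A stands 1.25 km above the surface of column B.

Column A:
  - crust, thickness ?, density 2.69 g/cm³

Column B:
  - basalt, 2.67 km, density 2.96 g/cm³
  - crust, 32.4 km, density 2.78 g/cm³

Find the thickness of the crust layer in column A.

Take the compensation level at the base of the deeper column (depth z_c below the surface of column A) and equate Σ ρ_i t_i down to z_c; mantle fills any gap and the z_c terms cancel.
Column A: x×2.69 + (z_c − 0 − x)×3.23
Column B: 1.25×0 + 2.67×2.96 + 32.4×2.78 + (z_c − 1.25 − 35.07)×3.23
The z_c×3.23 term appears on both sides and cancels. Collect the known terms of each column as K = Σ(ρt)_known − 3.23 × (depth of known layers): K_A = 0 − 3.23×0 = 0; K_B = 97.9752 − 3.23×(1.25 + 35.07) = −19.3384.
Balance: K_A − x×(3.23 − 2.69) = K_B, so x = (K_A − K_B)/(3.23 − 2.69) = 19.3384/0.54 = 35.8 km.

35.8 km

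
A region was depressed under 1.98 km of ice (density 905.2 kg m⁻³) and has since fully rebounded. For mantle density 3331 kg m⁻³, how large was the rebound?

0.538 km

Removing the load lets mantle flow back in; uplift u satisfies ρ_ice t = ρ_m u.
u = t ρ_ice/ρ_m = 1.98 km × 905.2/3331 = 0.538 km.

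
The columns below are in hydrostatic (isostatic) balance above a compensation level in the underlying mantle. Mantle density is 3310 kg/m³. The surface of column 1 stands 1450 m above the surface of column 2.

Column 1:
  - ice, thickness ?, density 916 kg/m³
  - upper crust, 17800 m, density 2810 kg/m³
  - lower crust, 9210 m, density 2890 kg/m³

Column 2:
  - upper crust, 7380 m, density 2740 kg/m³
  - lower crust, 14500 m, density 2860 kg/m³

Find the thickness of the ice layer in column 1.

1150 m

Take the compensation level at the base of the deeper column (depth z_c below the surface of column 1) and equate Σ ρ_i t_i down to z_c; mantle fills any gap and the z_c terms cancel.
Column 1: x×916 + 17800×2810 + 9210×2890 + (z_c − 27010 − x)×3310
Column 2: 1450×0 + 7380×2740 + 14500×2860 + (z_c − 1450 − 21880)×3310
The z_c×3310 term appears on both sides and cancels. Collect the known terms of each column as K = Σ(ρt)_known − 3310 × (depth of known layers): K_1 = 76634900 − 3310×27010 = −12768200; K_2 = 61691200 − 3310×(1450 + 21880) = −15531100.
Balance: K_1 − x×(3310 − 916) = K_2, so x = (K_1 − K_2)/(3310 − 916) = 2762900/2394 = 1150 m.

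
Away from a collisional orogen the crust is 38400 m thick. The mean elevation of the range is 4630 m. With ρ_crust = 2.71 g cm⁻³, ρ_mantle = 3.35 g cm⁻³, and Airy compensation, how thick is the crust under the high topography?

Root depth r = h ρ_c / (ρ_m − ρ_c) = 4630 m × 2.71 / 0.64 = 19610 m.
Total thickness = T + h + r = 38400 m + 4630 m + 19610 m = 62600 m.

62600 m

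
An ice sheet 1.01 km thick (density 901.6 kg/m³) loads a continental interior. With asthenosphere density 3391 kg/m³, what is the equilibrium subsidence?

For local isostatic compensation: the ice load ρ_ice t is balanced by mantle displaced below, ρ_m s.
s = t ρ_ice / ρ_m = 1.01 km × 901.6/3391 = 0.269 km.

0.269 km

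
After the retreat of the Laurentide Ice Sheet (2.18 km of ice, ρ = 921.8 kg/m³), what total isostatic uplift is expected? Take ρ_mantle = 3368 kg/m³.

Removing the load lets mantle flow back in; uplift u satisfies ρ_ice t = ρ_m u.
u = t ρ_ice/ρ_m = 2.18 km × 921.8/3368 = 0.597 km.

0.597 km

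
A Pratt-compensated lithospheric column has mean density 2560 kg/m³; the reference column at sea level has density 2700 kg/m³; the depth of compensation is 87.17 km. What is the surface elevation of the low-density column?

ρ_ref D = ρ (D + h) → h = D (ρ_ref − ρ)/ρ.
h = 87.17 km × (2700 − 2560)/2560 = 4.77 km.

4.77 km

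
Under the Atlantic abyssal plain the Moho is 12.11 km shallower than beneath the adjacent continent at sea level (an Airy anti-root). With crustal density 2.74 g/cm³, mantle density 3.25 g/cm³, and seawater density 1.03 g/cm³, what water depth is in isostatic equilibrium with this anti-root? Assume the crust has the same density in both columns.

Replacing a thickness d of crust by seawater at the top must be balanced by replacing crust with mantle at the base: d (ρ_c − ρ_w) = a (ρ_m − ρ_c).
d = a (ρ_m − ρ_c)/(ρ_c − ρ_w) = 12.11 km × 0.51/1.71 = 3.61 km.

3.61 km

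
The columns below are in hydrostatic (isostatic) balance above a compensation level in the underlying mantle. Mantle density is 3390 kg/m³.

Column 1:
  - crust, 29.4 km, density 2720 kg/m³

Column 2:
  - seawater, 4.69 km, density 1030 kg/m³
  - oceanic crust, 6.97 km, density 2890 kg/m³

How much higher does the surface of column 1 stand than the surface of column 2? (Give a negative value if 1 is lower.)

1.52 km

For any compensation level in the mantle, the mantle terms cancel and isostasy reduces to e = (Σt_1 − Σt_2) − (Σ(ρt)_1 − Σ(ρt)_2) / ρ_m.
Σt_1 = 29.4 km; Σt_2 = 11.66 km; Σ(ρt)_1 = 79968; Σ(ρt)_2 = 24974 (in km·kg/m³).
e = (29.4 − 11.66) − (79968 − 24974) / 3390 = 1.52 km.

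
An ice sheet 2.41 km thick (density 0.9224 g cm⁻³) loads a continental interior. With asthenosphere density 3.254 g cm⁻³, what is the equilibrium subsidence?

For local isostatic compensation: the ice load ρ_ice t is balanced by mantle displaced below, ρ_m s.
s = t ρ_ice / ρ_m = 2.41 km × 0.9224/3.254 = 0.683 km.

0.683 km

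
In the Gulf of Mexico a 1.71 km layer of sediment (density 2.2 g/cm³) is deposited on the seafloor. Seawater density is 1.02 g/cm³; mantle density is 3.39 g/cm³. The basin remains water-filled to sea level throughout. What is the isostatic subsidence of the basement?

Submarine loading: the sediment displaces seawater, and the subsidence is in turn flooded, so s (ρ_m − ρ_w) = t (ρ_sed − ρ_w).
s = 1.71 km × (2.2 − 1.02) / (3.39 − 1.02) = 0.851 km.

0.851 km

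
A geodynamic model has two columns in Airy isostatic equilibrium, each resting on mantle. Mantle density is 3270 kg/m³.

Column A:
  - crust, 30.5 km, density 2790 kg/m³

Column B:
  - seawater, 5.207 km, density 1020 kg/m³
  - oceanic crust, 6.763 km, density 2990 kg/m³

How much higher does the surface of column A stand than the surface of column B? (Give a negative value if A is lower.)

For any compensation level in the mantle, the mantle terms cancel and isostasy reduces to e = (Σt_A − Σt_B) − (Σ(ρt)_A − Σ(ρt)_B) / ρ_m.
Σt_A = 30.5 km; Σt_B = 11.97 km; Σ(ρt)_A = 85095; Σ(ρt)_B = 25532.51 (in km·kg/m³).
e = (30.5 − 11.97) − (85095 − 25532.51) / 3270 = 0.315 km.

0.315 km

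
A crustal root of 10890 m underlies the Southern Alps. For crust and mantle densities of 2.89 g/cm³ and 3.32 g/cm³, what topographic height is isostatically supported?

1620 m

Isostatic balance requires: ρ_c h = (ρ_m − ρ_c) r.
h = r (ρ_m − ρ_c) / ρ_c = 10890 m × (3.32 − 2.89) / 2.89 = 1620 m.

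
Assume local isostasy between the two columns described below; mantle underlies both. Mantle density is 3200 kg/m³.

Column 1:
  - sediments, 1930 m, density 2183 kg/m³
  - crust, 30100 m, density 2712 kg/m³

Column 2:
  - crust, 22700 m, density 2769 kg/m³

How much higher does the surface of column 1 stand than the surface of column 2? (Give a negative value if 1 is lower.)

For any compensation level in the mantle, the mantle terms cancel and isostasy reduces to e = (Σt_1 − Σt_2) − (Σ(ρt)_1 − Σ(ρt)_2) / ρ_m.
Σt_1 = 32030 m; Σt_2 = 22700 m; Σ(ρt)_1 = 85844390; Σ(ρt)_2 = 62856300 (in m·kg/m³).
e = (32030 − 22700) − (85844390 − 62856300) / 3200 = 2150 m.

2150 m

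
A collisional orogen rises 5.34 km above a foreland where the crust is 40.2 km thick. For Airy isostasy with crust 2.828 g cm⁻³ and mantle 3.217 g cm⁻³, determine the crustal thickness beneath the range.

Root depth r = h ρ_c / (ρ_m − ρ_c) = 5.34 km × 2.828 / 0.389 = 38.82 km.
Total thickness = T + h + r = 40.2 km + 5.34 km + 38.82 km = 84.4 km.

84.4 km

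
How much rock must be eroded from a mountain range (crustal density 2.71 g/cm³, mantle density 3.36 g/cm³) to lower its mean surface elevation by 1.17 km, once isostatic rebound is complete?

6.05 km

Net drop Δ = e − u = e − e ρ_c/ρ_m = e (ρ_m − ρ_c)/ρ_m.
e = Δ ρ_m/(ρ_m − ρ_c) = 1.17 km × 3.36/0.65 = 6.05 km.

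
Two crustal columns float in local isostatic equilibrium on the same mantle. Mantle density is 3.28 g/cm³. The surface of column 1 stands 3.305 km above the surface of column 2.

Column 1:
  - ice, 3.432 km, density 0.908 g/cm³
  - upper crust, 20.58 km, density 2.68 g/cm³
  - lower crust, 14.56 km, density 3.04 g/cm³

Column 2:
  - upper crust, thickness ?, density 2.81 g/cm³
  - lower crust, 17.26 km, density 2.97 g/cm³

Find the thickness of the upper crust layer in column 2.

Take the compensation level at the base of the deeper column (depth z_c below the surface of column 1) and equate Σ ρ_i t_i down to z_c; mantle fills any gap and the z_c terms cancel.
Column 1: 3.432×0.908 + 20.58×2.68 + 14.56×3.04 + (z_c − 38.572)×3.28
Column 2: 3.305×0 + x×2.81 + 17.26×2.97 + (z_c − 3.305 − 17.26 − x)×3.28
The z_c×3.28 term appears on both sides and cancels. Collect the known terms of each column as K = Σ(ρt)_known − 3.28 × (depth of known layers): K_1 = 102.533056 − 3.28×38.572 = −23.983104; K_2 = 51.2622 − 3.28×(3.305 + 17.26) = −16.191.
Balance: K_1 = K_2 − x×(3.28 − 2.81), so x = (K_2 − K_1)/(3.28 − 2.81) = 7.7921/0.47 = 16.6 km.

16.6 km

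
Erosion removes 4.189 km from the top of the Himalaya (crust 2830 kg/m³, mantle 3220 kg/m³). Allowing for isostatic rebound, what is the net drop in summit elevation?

0.507 km

Rebound u = e ρ_c/ρ_m = 4.189 km × 2830/3220 = 3.682 km.
Net surface drop = e − u = 4.189 km − 3.682 km = e (ρ_m − ρ_c)/ρ_m = 0.507 km.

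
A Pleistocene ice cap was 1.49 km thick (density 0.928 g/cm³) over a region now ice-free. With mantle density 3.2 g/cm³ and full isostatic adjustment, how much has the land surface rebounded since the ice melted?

0.432 km

Removing the load lets mantle flow back in; uplift u satisfies ρ_ice t = ρ_m u.
u = t ρ_ice/ρ_m = 1.49 km × 0.928/3.2 = 0.432 km.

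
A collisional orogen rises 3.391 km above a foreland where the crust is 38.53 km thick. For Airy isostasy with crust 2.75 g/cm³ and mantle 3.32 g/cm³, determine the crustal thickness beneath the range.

58.3 km

Root depth r = h ρ_c / (ρ_m − ρ_c) = 3.391 km × 2.75 / 0.57 = 16.36 km.
Total thickness = T + h + r = 38.53 km + 3.391 km + 16.36 km = 58.3 km.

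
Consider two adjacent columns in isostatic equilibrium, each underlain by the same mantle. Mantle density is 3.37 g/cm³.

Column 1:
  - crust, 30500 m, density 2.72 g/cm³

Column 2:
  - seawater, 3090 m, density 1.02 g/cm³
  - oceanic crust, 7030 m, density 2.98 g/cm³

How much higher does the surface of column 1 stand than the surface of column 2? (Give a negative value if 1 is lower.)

For any compensation level in the mantle, the mantle terms cancel and isostasy reduces to e = (Σt_1 − Σt_2) − (Σ(ρt)_1 − Σ(ρt)_2) / ρ_m.
Σt_1 = 30500 m; Σt_2 = 10120 m; Σ(ρt)_1 = 82960; Σ(ρt)_2 = 24101.2 (in m·g/cm³).
e = (30500 − 10120) − (82960 − 24101.2) / 3.37 = 2910 m.

2910 m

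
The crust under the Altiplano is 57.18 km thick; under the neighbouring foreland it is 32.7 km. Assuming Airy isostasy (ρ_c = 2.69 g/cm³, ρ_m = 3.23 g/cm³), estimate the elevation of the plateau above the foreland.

Excess crust Δ = 57.18 km − 32.7 km = 24.48 km, split between elevation h and root r with h + r = Δ.
Airy balance ρ_c h = (ρ_m − ρ_c) r gives r = h ρ_c/(ρ_m − ρ_c), so h (1 + ρ_c/(ρ_m − ρ_c)) = Δ, i.e. h = Δ (ρ_m − ρ_c)/ρ_m.
h = 24.48 km × 0.54/3.23 = 4.09 km.

4.09 km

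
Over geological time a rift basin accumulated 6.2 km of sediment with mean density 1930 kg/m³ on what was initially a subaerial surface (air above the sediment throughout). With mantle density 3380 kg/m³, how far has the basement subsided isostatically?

3.54 km

Subaerial load: s = t ρ_sed / ρ_m = 6.2 km × 1930/3380 = 3.54 km.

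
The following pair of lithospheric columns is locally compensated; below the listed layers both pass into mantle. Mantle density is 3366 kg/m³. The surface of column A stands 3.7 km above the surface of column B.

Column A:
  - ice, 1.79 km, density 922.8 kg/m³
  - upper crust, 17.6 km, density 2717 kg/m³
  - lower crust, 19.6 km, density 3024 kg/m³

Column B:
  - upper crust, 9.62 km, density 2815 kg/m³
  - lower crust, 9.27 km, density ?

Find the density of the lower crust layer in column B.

Take the compensation level at the base of the deeper column (depth z_c below the surface of column A) and equate Σ ρ_i t_i down to z_c; mantle fills any gap and the z_c terms cancel.
Column A: 1.79×922.8 + 17.6×2717 + 19.6×3024 + (z_c − 38.99)×3366
Column B: 3.7×0 + 9.62×2815 + 9.27×ρ + (z_c − 3.7 − 18.89)×3366
The z_c×3366 term appears on both sides and cancels. Collect the known terms of each column as K = Σ(ρt)_known − 3366 × (depth of known layers): K_A = 108741.412 − 3366×38.99 = −22498.928; K_B = 27080.3 − 3366×(3.7 + 18.89) = −48957.64.
Balance: K_A = K_B + 9.27×ρ, so ρ = (K_A − K_B)/9.27 = 26458.7/9.27 = 2850 kg/m³.

2850 kg/m³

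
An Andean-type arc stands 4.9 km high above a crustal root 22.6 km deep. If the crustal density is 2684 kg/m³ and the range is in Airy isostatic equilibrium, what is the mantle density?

3270 kg/m³

Airy balance: ρ_c h = (ρ_m − ρ_c) r → ρ_m = ρ_c (1 + h/r).
ρ_m = 2684 × (1 + 4.9 km/22.6 km) = 3270 kg/m³.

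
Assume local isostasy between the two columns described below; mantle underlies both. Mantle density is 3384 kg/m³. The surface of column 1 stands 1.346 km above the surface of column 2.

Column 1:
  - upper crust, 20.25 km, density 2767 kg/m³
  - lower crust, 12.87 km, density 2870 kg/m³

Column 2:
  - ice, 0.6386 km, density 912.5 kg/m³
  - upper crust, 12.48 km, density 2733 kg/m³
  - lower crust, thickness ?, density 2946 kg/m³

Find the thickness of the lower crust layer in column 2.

Take the compensation level at the base of the deeper column (depth z_c below the surface of column 1) and equate Σ ρ_i t_i down to z_c; mantle fills any gap and the z_c terms cancel.
Column 1: 20.25×2767 + 12.87×2870 + (z_c − 33.12)×3384
Column 2: 1.346×0 + 0.6386×912.5 + 12.48×2733 + x×2946 + (z_c − 1.346 − 13.1186 − x)×3384
The z_c×3384 term appears on both sides and cancels. Collect the known terms of each column as K = Σ(ρt)_known − 3384 × (depth of known layers): K_1 = 92968.65 − 3384×33.12 = −19109.43; K_2 = 34690.5625 − 3384×(1.346 + 13.1186) = −14257.6439.
Balance: K_1 = K_2 − x×(3384 − 2946), so x = (K_2 − K_1)/(3384 − 2946) = 4851.79/438 = 11.1 km.

11.1 km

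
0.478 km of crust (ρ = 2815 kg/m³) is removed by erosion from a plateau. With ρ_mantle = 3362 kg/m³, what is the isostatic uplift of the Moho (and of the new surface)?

0.4 km

Unloading: uplift u = e ρ_c/ρ_m = 0.478 km × 2815/3362 = 0.4 km.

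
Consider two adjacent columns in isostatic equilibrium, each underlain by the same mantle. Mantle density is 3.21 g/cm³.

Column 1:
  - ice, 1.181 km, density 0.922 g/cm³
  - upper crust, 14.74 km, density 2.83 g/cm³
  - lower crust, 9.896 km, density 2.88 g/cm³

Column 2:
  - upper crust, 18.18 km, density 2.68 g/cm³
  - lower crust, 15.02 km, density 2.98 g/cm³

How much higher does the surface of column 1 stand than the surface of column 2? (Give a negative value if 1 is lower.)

For any compensation level in the mantle, the mantle terms cancel and isostasy reduces to e = (Σt_1 − Σt_2) − (Σ(ρt)_1 − Σ(ρt)_2) / ρ_m.
Σt_1 = 25.817 km; Σt_2 = 33.2 km; Σ(ρt)_1 = 71.303562; Σ(ρt)_2 = 93.482 (in km·g/cm³).
e = (25.817 − 33.2) − (71.303562 − 93.482) / 3.21 = −0.474 km.

−0.474 km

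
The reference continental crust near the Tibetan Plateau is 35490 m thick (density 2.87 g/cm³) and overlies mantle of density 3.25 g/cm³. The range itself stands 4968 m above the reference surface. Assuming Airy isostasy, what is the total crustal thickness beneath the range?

Root depth r = h ρ_c / (ρ_m − ρ_c) = 4968 m × 2.87 / 0.38 = 37520 m.
Total thickness = T + h + r = 35490 m + 4968 m + 37520 m = 78000 m.

78000 m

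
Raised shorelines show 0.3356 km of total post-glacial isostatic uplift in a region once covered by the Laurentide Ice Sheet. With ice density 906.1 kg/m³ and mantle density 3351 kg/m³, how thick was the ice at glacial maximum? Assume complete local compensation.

1.24 km

u = t ρ_ice/ρ_m → t = u ρ_m/ρ_ice = 0.3356 km × 3351/906.1 = 1.24 km.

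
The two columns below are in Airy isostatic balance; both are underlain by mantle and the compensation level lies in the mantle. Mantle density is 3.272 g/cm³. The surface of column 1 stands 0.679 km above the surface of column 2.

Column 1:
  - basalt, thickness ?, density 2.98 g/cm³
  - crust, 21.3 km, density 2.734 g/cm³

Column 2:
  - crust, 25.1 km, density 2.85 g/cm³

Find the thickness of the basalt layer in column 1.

4.64 km

Take the compensation level at the base of the deeper column (depth z_c below the surface of column 1) and equate Σ ρ_i t_i down to z_c; mantle fills any gap and the z_c terms cancel.
Column 1: x×2.98 + 21.3×2.734 + (z_c − 21.3 − x)×3.272
Column 2: 0.679×0 + 25.1×2.85 + (z_c − 0.679 − 25.1)×3.272
The z_c×3.272 term appears on both sides and cancels. Collect the known terms of each column as K = Σ(ρt)_known − 3.272 × (depth of known layers): K_1 = 58.2342 − 3.272×21.3 = −11.4594; K_2 = 71.535 − 3.272×(0.679 + 25.1) = −12.813888.
Balance: K_1 − x×(3.272 − 2.98) = K_2, so x = (K_1 − K_2)/(3.272 − 2.98) = 1.35449/0.292 = 4.64 km.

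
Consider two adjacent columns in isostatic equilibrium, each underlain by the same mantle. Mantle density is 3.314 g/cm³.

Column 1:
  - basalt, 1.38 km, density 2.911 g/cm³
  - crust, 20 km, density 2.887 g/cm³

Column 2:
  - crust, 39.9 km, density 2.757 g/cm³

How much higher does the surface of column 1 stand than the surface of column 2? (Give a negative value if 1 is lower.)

−3.96 km

For any compensation level in the mantle, the mantle terms cancel and isostasy reduces to e = (Σt_1 − Σt_2) − (Σ(ρt)_1 − Σ(ρt)_2) / ρ_m.
Σt_1 = 21.38 km; Σt_2 = 39.9 km; Σ(ρt)_1 = 61.75718; Σ(ρt)_2 = 110.0043 (in km·g/cm³).
e = (21.38 − 39.9) − (61.75718 − 110.0043) / 3.314 = −3.96 km.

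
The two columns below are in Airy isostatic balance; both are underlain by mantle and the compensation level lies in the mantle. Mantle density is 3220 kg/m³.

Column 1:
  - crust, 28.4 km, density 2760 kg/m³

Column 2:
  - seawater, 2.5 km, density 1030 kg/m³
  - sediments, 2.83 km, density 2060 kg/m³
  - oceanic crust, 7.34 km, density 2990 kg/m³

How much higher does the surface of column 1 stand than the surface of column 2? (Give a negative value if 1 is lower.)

0.813 km

For any compensation level in the mantle, the mantle terms cancel and isostasy reduces to e = (Σt_1 − Σt_2) − (Σ(ρt)_1 − Σ(ρt)_2) / ρ_m.
Σt_1 = 28.4 km; Σt_2 = 12.67 km; Σ(ρt)_1 = 78384; Σ(ρt)_2 = 30351.4 (in km·kg/m³).
e = (28.4 − 12.67) − (78384 − 30351.4) / 3220 = 0.813 km.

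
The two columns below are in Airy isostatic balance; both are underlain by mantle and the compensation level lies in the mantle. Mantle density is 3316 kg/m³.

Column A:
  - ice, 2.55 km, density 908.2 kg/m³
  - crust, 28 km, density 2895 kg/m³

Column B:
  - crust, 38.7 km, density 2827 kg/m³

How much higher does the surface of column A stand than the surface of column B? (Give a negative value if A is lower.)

−0.3 km

For any compensation level in the mantle, the mantle terms cancel and isostasy reduces to e = (Σt_A − Σt_B) − (Σ(ρt)_A − Σ(ρt)_B) / ρ_m.
Σt_A = 30.55 km; Σt_B = 38.7 km; Σ(ρt)_A = 83375.91; Σ(ρt)_B = 109404.9 (in km·kg/m³).
e = (30.55 − 38.7) − (83375.91 − 109404.9) / 3316 = −0.3 km.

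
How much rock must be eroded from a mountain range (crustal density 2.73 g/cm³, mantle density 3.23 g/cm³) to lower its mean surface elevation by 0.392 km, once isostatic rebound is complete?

Net drop Δ = e − u = e − e ρ_c/ρ_m = e (ρ_m − ρ_c)/ρ_m.
e = Δ ρ_m/(ρ_m − ρ_c) = 0.392 km × 3.23/0.5 = 2.53 km.

2.53 km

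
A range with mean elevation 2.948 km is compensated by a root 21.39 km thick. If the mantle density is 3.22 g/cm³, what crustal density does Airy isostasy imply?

2.83 g/cm³

ρ_c h = (ρ_m − ρ_c) r → ρ_c (h + r) = ρ_m r → ρ_c = ρ_m r / (h + r).
ρ_c = 3.22 × 21.39 km / (2.948 km + 21.39 km) = 2.83 g/cm³.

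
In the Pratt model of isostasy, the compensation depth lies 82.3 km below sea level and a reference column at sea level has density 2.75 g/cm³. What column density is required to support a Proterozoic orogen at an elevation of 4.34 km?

Pratt balance: ρ_ref D = ρ (D + h).
ρ = ρ_ref D/(D + h) = 2.75 × 82.3 km/(82.3 km + 4.34 km) = 2.61 g/cm³.

2.61 g/cm³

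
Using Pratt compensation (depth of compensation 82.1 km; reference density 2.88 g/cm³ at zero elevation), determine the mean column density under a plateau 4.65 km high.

Pratt balance: ρ_ref D = ρ (D + h).
ρ = ρ_ref D/(D + h) = 2.88 × 82.1 km/(82.1 km + 4.65 km) = 2.73 g/cm³.

2.73 g/cm³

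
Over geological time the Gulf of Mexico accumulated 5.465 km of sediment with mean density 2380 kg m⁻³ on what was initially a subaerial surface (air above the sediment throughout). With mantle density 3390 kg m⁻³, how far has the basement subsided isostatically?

Subaerial load: s = t ρ_sed / ρ_m = 5.465 km × 2380/3390 = 3.84 km.

3.84 km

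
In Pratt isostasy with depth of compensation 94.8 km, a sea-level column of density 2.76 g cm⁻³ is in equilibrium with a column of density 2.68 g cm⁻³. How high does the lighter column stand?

ρ_ref D = ρ (D + h) → h = D (ρ_ref − ρ)/ρ.
h = 94.8 km × (2.76 − 2.68)/2.68 = 2.83 km.

2.83 km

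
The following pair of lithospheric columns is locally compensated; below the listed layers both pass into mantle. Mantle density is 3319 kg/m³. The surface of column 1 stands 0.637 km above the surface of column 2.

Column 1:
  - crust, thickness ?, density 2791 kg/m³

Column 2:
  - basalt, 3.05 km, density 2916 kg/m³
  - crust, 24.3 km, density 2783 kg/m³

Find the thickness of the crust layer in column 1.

31 km

Take the compensation level at the base of the deeper column (depth z_c below the surface of column 1) and equate Σ ρ_i t_i down to z_c; mantle fills any gap and the z_c terms cancel.
Column 1: x×2791 + (z_c − 0 − x)×3319
Column 2: 0.637×0 + 3.05×2916 + 24.3×2783 + (z_c − 0.637 − 27.35)×3319
The z_c×3319 term appears on both sides and cancels. Collect the known terms of each column as K = Σ(ρt)_known − 3319 × (depth of known layers): K_1 = 0 − 3319×0 = 0; K_2 = 76520.7 − 3319×(0.637 + 27.35) = −16368.153.
Balance: K_1 − x×(3319 − 2791) = K_2, so x = (K_1 − K_2)/(3319 − 2791) = 16368.2/528 = 31 km.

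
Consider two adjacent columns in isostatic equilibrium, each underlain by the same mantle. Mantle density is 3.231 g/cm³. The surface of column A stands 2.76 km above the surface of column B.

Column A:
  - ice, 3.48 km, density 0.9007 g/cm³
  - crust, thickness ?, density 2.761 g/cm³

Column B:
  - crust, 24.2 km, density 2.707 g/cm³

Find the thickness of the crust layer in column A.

Take the compensation level at the base of the deeper column (depth z_c below the surface of column A) and equate Σ ρ_i t_i down to z_c; mantle fills any gap and the z_c terms cancel.
Column A: 3.48×0.9007 + x×2.761 + (z_c − 3.48 − x)×3.231
Column B: 2.76×0 + 24.2×2.707 + (z_c − 2.76 − 24.2)×3.231
The z_c×3.231 term appears on both sides and cancels. Collect the known terms of each column as K = Σ(ρt)_known − 3.231 × (depth of known layers): K_A = 3.134436 − 3.231×3.48 = −8.109444; K_B = 65.5094 − 3.231×(2.76 + 24.2) = −21.59836.
Balance: K_A − x×(3.231 − 2.761) = K_B, so x = (K_A − K_B)/(3.231 − 2.761) = 13.4889/0.47 = 28.7 km.

28.7 km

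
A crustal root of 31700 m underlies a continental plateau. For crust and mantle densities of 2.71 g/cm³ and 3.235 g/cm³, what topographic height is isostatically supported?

In Airy isostatic equilibrium: ρ_c h = (ρ_m − ρ_c) r.
h = r (ρ_m − ρ_c) / ρ_c = 31700 m × (3.235 − 2.71) / 2.71 = 6140 m.

6140 m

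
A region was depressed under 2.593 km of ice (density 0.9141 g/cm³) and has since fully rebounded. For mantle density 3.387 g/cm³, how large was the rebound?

0.7 km

Removing the load lets mantle flow back in; uplift u satisfies ρ_ice t = ρ_m u.
u = t ρ_ice/ρ_m = 2.593 km × 0.9141/3.387 = 0.7 km.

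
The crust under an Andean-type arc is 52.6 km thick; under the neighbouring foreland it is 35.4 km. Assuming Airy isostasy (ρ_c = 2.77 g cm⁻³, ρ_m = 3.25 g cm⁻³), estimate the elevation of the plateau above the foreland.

Excess crust Δ = 52.6 km − 35.4 km = 17.2 km, split between elevation h and root r with h + r = Δ.
Airy balance ρ_c h = (ρ_m − ρ_c) r gives r = h ρ_c/(ρ_m − ρ_c), so h (1 + ρ_c/(ρ_m − ρ_c)) = Δ, i.e. h = Δ (ρ_m − ρ_c)/ρ_m.
h = 17.2 km × 0.48/3.25 = 2.54 km.

2.54 km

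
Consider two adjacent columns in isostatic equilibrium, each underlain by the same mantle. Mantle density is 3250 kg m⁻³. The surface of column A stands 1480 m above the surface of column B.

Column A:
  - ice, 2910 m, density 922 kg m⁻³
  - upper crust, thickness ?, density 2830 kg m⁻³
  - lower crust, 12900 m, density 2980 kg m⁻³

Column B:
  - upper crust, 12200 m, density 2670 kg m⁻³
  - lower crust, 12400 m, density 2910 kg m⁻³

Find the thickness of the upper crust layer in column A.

13900 m

Take the compensation level at the base of the deeper column (depth z_c below the surface of column A) and equate Σ ρ_i t_i down to z_c; mantle fills any gap and the z_c terms cancel.
Column A: 2910×922 + x×2830 + 12900×2980 + (z_c − 15810 − x)×3250
Column B: 1480×0 + 12200×2670 + 12400×2910 + (z_c − 1480 − 24600)×3250
The z_c×3250 term appears on both sides and cancels. Collect the known terms of each column as K = Σ(ρt)_known − 3250 × (depth of known layers): K_A = 41125020 − 3250×15810 = −10257480; K_B = 68658000 − 3250×(1480 + 24600) = −16102000.
Balance: K_A − x×(3250 − 2830) = K_B, so x = (K_A − K_B)/(3250 − 2830) = 5844520/420 = 13900 m.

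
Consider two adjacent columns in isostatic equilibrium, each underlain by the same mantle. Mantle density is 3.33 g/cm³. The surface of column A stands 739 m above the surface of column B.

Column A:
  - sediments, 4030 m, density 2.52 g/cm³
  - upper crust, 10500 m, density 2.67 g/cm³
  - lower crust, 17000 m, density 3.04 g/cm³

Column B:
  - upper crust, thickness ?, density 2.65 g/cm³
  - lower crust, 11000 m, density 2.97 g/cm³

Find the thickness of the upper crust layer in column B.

12800 m

Take the compensation level at the base of the deeper column (depth z_c below the surface of column A) and equate Σ ρ_i t_i down to z_c; mantle fills any gap and the z_c terms cancel.
Column A: 4030×2.52 + 10500×2.67 + 17000×3.04 + (z_c − 31530)×3.33
Column B: 739×0 + x×2.65 + 11000×2.97 + (z_c − 739 − 11000 − x)×3.33
The z_c×3.33 term appears on both sides and cancels. Collect the known terms of each column as K = Σ(ρt)_known − 3.33 × (depth of known layers): K_A = 89870.6 − 3.33×31530 = −15124.3; K_B = 32670 − 3.33×(739 + 11000) = −6420.87.
Balance: K_A = K_B − x×(3.33 − 2.65), so x = (K_B − K_A)/(3.33 − 2.65) = 8703.43/0.68 = 12800 m.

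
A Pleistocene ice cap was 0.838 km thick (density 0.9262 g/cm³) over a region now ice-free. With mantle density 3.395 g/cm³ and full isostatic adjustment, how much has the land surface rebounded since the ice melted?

0.229 km

Removing the load lets mantle flow back in; uplift u satisfies ρ_ice t = ρ_m u.
u = t ρ_ice/ρ_m = 0.838 km × 0.9262/3.395 = 0.229 km.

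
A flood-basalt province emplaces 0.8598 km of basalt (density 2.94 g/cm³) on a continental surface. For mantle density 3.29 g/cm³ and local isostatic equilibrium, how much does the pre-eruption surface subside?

0.768 km

Subaerial loading: s = t ρ_load / ρ_m.
s = 0.8598 km × 2.94/3.29 = 0.768 km.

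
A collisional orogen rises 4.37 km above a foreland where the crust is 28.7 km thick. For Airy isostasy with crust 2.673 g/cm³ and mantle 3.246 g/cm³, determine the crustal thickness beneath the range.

Root depth r = h ρ_c / (ρ_m − ρ_c) = 4.37 km × 2.673 / 0.573 = 20.39 km.
Total thickness = T + h + r = 28.7 km + 4.37 km + 20.39 km = 53.5 km.

53.5 km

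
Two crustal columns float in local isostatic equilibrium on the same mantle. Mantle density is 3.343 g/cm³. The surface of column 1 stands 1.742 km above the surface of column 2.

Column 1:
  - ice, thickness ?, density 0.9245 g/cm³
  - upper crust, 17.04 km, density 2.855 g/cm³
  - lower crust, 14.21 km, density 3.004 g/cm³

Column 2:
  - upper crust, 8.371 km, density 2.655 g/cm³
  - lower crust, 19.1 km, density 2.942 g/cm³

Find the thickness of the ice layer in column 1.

Take the compensation level at the base of the deeper column (depth z_c below the surface of column 1) and equate Σ ρ_i t_i down to z_c; mantle fills any gap and the z_c terms cancel.
Column 1: x×0.9245 + 17.04×2.855 + 14.21×3.004 + (z_c − 31.25 − x)×3.343
Column 2: 1.742×0 + 8.371×2.655 + 19.1×2.942 + (z_c − 1.742 − 27.471)×3.343
The z_c×3.343 term appears on both sides and cancels. Collect the known terms of each column as K = Σ(ρt)_known − 3.343 × (depth of known layers): K_1 = 91.33604 − 3.343×31.25 = −13.13271; K_2 = 78.417205 − 3.343×(1.742 + 27.471) = −19.241854.
Balance: K_1 − x×(3.343 − 0.9245) = K_2, so x = (K_1 − K_2)/(3.343 − 0.9245) = 6.10914/2.4185 = 2.53 km.

2.53 km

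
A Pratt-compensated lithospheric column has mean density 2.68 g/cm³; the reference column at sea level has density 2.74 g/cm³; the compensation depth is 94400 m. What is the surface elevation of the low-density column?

ρ_ref D = ρ (D + h) → h = D (ρ_ref − ρ)/ρ.
h = 94400 m × (2.74 − 2.68)/2.68 = 2110 m.

2110 m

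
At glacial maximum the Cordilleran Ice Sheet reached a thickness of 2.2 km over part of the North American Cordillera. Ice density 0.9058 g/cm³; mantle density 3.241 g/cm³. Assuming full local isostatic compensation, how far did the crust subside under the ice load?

By Archimedes' principle applied to the lithosphere: the ice load ρ_ice t is balanced by mantle displaced below, ρ_m s.
s = t ρ_ice / ρ_m = 2.2 km × 0.9058/3.241 = 0.615 km.

0.615 km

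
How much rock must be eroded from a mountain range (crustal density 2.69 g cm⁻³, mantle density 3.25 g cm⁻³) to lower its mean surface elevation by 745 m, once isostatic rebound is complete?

Net drop Δ = e − u = e − e ρ_c/ρ_m = e (ρ_m − ρ_c)/ρ_m.
e = Δ ρ_m/(ρ_m − ρ_c) = 745 m × 3.25/0.56 = 4320 m.

4320 m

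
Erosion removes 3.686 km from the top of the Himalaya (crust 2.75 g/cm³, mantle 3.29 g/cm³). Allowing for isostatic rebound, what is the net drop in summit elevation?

0.605 km

Rebound u = e ρ_c/ρ_m = 3.686 km × 2.75/3.29 = 3.081 km.
Net surface drop = e − u = 3.686 km − 3.081 km = e (ρ_m − ρ_c)/ρ_m = 0.605 km.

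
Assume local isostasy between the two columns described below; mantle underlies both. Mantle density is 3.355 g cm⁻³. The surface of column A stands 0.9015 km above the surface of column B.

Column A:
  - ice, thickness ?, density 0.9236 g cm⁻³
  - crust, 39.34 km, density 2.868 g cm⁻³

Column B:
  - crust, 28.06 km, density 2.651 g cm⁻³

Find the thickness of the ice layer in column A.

Take the compensation level at the base of the deeper column (depth z_c below the surface of column A) and equate Σ ρ_i t_i down to z_c; mantle fills any gap and the z_c terms cancel.
Column A: x×0.9236 + 39.34×2.868 + (z_c − 39.34 − x)×3.355
Column B: 0.9015×0 + 28.06×2.651 + (z_c − 0.9015 − 28.06)×3.355
The z_c×3.355 term appears on both sides and cancels. Collect the known terms of each column as K = Σ(ρt)_known − 3.355 × (depth of known layers): K_A = 112.82712 − 3.355×39.34 = −19.15858; K_B = 74.38706 − 3.355×(0.9015 + 28.06) = −22.7787725.
Balance: K_A − x×(3.355 − 0.9236) = K_B, so x = (K_A − K_B)/(3.355 − 0.9236) = 3.62019/2.4314 = 1.49 km.

1.49 km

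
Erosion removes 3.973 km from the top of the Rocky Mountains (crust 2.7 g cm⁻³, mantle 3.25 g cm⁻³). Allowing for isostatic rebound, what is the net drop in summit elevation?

0.672 km

Rebound u = e ρ_c/ρ_m = 3.973 km × 2.7/3.25 = 3.301 km.
Net surface drop = e − u = 3.973 km − 3.301 km = e (ρ_m − ρ_c)/ρ_m = 0.672 km.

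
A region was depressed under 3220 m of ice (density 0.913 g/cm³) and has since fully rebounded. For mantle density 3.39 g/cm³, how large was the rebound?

Removing the load lets mantle flow back in; uplift u satisfies ρ_ice t = ρ_m u.
u = t ρ_ice/ρ_m = 3220 m × 0.913/3.39 = 867 m.

867 m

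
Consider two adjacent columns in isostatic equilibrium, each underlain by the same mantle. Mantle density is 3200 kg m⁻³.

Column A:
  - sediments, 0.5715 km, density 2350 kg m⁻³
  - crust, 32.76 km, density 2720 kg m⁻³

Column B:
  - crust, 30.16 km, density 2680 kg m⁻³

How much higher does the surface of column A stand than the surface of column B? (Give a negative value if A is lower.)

0.165 km

For any compensation level in the mantle, the mantle terms cancel and isostasy reduces to e = (Σt_A − Σt_B) − (Σ(ρt)_A − Σ(ρt)_B) / ρ_m.
Σt_A = 33.3315 km; Σt_B = 30.16 km; Σ(ρt)_A = 90450.225; Σ(ρt)_B = 80828.8 (in km·kg m⁻³).
e = (33.3315 − 30.16) − (90450.225 − 80828.8) / 3200 = 0.165 km.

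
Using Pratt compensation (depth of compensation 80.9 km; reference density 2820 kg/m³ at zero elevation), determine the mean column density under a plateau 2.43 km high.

2740 kg/m³

Pratt balance: ρ_ref D = ρ (D + h).
ρ = ρ_ref D/(D + h) = 2820 × 80.9 km/(80.9 km + 2.43 km) = 2740 kg/m³.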